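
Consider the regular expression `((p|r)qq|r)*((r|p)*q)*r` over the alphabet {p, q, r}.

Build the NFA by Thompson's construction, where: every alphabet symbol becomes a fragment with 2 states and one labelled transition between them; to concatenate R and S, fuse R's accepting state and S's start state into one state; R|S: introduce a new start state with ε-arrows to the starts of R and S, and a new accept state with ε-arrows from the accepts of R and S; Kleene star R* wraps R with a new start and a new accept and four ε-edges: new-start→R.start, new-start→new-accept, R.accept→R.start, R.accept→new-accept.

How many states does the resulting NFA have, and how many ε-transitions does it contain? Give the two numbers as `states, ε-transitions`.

Recursing over subexpressions:
Each of the 9 symbol leaves contributes 2 states and 0 ε-transitions.
  p|r — 6 states, 4 ε-transitions
  (p|r)qq — 8 states, 4 ε-transitions
  (p|r)qq|r — 12 states, 8 ε-transitions
  ((p|r)qq|r)* — 14 states, 12 ε-transitions
  r|p — 6 states, 4 ε-transitions
  (r|p)* — 8 states, 8 ε-transitions
  (r|p)*q — 9 states, 8 ε-transitions
  ((r|p)*q)* — 11 states, 12 ε-transitions
  ((p|r)qq|r)*((r|p)*q)*r — 25 states, 24 ε-transitions

25, 24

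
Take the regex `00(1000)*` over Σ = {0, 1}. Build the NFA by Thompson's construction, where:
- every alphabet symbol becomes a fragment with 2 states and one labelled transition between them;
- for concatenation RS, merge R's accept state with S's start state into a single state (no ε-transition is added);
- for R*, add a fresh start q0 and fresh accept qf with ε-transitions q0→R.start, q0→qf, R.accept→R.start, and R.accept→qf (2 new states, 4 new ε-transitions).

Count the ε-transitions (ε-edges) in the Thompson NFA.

4

Bottom-up over the parse tree:
Each of the 6 symbol leaves contributes 0 ε-transitions.
  1000 = 0 ε-transitions
  (1000)* = 4 ε-transitions
  00(1000)* = 4 ε-transitions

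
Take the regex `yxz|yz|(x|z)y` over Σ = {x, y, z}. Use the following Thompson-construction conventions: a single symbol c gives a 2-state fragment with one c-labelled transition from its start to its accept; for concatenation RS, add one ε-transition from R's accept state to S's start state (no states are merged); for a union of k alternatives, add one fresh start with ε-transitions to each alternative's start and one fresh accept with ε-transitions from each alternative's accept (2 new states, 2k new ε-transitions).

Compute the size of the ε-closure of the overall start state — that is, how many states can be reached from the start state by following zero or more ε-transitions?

6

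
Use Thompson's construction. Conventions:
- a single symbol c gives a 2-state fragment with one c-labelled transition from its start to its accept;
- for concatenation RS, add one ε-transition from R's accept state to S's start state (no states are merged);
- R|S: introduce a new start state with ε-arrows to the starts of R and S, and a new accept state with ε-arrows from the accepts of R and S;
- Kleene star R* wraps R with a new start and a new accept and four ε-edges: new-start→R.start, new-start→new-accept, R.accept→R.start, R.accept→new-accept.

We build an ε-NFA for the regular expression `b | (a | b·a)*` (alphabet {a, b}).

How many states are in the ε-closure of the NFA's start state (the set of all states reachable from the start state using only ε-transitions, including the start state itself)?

8

Work bottom-up. For each fragment F, track |ε-closure(F.start)| and whether F's accept lies in that closure (i.e. whether F accepts ε). A single-symbol fragment has closure size 1 and does not accept ε.
  b·a : C equals the left operand's closure size = 1 (its accept is not ε-reachable, so the closure stops there)
  a | b·a : C = 1 + 1 + 1 = 3 (the new accept is not ε-reachable since no branch accepts ε)
  (a | b·a)* : the star's fresh start ε-reaches both the body's start and the fresh accept: C = 2 + 3 = 5
  b | (a | b·a)* : C = 1 (new start) + (1 + 5) + 1 (new accept, since some branch ε-reaches its own accept) = 8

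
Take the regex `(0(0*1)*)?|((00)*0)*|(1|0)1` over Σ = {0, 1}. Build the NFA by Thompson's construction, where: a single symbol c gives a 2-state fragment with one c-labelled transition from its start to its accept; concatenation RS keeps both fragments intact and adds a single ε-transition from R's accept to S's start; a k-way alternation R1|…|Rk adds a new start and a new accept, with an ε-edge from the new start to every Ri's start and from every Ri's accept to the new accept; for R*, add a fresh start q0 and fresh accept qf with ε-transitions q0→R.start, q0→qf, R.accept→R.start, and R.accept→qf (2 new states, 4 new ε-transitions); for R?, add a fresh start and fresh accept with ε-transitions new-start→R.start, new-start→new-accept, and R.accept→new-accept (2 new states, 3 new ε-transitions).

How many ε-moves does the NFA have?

Bottom-up over the parse tree:
Each of the 9 symbol leaves contributes 0 ε-transitions.
  0* — 4 ε-transitions
  0*1 — 5 ε-transitions
  (0*1)* — 9 ε-transitions
  0(0*1)* — 10 ε-transitions
  (0(0*1)*)? — 13 ε-transitions
  00 — 1 ε-transition
  (00)* — 5 ε-transitions
  (00)*0 — 6 ε-transitions
  ((00)*0)* — 10 ε-transitions
  1|0 — 4 ε-transitions
  (1|0)1 — 5 ε-transitions
  (0(0*1)*)?|((00)*0)*|(1|0)1 — 34 ε-transitions

34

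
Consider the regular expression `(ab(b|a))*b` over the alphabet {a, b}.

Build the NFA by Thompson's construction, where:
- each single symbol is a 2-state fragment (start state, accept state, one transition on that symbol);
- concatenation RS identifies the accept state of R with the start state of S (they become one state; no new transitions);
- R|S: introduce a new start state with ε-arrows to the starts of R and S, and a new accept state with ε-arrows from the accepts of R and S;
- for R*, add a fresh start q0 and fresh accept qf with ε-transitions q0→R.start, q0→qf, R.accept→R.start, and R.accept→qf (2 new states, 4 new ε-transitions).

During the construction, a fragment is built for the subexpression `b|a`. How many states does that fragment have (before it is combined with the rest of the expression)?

Fragment for `b|a`:
Each of the 2 symbol leaves contributes a 2-state fragment.
  b|a — 6 states

6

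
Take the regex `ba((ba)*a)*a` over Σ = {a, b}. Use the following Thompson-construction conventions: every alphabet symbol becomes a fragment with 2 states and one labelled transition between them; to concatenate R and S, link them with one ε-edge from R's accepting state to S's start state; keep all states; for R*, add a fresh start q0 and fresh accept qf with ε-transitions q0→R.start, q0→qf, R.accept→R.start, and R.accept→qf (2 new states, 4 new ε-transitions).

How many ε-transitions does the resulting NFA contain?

13

Bottom-up over the parse tree:
Each of the 6 symbol leaves contributes 0 ε-transitions.
  ba = 1 ε-transition
  (ba)* = 5 ε-transitions
  (ba)*a = 6 ε-transitions
  ((ba)*a)* = 10 ε-transitions
  ba((ba)*a)*a = 13 ε-transitions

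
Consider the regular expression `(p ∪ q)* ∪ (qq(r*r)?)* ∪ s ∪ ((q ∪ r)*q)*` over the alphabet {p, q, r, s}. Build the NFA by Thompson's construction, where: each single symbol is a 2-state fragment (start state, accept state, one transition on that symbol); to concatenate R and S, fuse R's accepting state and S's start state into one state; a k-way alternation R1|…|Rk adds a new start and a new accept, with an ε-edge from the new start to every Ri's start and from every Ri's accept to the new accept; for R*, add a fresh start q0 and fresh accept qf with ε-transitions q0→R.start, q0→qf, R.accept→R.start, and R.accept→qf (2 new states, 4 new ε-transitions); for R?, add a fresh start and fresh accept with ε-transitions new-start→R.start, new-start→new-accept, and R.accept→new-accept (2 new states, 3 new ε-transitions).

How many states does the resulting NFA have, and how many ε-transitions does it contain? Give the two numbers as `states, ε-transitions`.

34, 39

Building bottom-up:
Each of the 10 symbol leaves contributes 2 states and 0 ε-transitions.
  p ∪ q → 6 states, 4 ε-transitions
  (p ∪ q)* → 8 states, 8 ε-transitions
  r* → 4 states, 4 ε-transitions
  r*r → 5 states, 4 ε-transitions
  (r*r)? → 7 states, 7 ε-transitions
  qq(r*r)? → 9 states, 7 ε-transitions
  (qq(r*r)?)* → 11 states, 11 ε-transitions
  q ∪ r → 6 states, 4 ε-transitions
  (q ∪ r)* → 8 states, 8 ε-transitions
  (q ∪ r)*q → 9 states, 8 ε-transitions
  ((q ∪ r)*q)* → 11 states, 12 ε-transitions
  (p ∪ q)* ∪ (qq(r*r)?)* ∪ s ∪ ((q ∪ r)*q)* → 34 states, 39 ε-transitions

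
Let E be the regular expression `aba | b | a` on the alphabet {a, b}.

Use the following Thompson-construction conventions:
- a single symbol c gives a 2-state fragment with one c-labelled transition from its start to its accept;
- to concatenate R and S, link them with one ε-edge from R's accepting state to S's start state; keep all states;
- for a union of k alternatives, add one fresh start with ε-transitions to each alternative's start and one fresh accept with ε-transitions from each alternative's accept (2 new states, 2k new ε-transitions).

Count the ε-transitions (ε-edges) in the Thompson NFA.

Per subexpression:
Each of the 5 symbol leaves contributes 0 ε-transitions.
  aba → 2 ε-transitions
  aba | b | a → 8 ε-transitions

8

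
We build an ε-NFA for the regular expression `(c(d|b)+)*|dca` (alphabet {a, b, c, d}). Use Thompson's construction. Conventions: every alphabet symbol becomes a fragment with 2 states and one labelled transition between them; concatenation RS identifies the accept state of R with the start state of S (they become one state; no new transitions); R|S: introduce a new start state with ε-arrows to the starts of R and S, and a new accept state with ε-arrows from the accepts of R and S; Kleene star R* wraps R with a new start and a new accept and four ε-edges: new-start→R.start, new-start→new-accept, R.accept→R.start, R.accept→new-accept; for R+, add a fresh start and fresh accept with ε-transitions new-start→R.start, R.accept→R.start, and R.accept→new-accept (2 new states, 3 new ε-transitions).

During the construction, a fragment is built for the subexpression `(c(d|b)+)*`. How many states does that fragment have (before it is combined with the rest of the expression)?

11

Fragment for `(c(d|b)+)*`:
Each of the 3 symbol leaves contributes a 2-state fragment.
  d|b : 6 states
  (d|b)+ : 8 states
  c(d|b)+ : 9 states
  (c(d|b)+)* : 11 states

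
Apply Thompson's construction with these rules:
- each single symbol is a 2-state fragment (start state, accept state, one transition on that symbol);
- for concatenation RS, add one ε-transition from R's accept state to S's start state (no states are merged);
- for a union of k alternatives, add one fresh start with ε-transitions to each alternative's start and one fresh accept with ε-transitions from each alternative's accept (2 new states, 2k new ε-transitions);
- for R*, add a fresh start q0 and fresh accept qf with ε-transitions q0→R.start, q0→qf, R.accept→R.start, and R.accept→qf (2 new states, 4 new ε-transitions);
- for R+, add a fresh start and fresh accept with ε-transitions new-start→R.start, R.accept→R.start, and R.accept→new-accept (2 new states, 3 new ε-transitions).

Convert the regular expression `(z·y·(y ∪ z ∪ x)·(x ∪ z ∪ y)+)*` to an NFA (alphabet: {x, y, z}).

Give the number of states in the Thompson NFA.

24

Building bottom-up:
Each of the 8 symbol leaves contributes a 2-state fragment.
  y ∪ z ∪ x : 8 states
  x ∪ z ∪ y : 8 states
  (x ∪ z ∪ y)+ : 10 states
  z·y·(y ∪ z ∪ x)·(x ∪ z ∪ y)+ : 22 states
  (z·y·(y ∪ z ∪ x)·(x ∪ z ∪ y)+)* : 24 states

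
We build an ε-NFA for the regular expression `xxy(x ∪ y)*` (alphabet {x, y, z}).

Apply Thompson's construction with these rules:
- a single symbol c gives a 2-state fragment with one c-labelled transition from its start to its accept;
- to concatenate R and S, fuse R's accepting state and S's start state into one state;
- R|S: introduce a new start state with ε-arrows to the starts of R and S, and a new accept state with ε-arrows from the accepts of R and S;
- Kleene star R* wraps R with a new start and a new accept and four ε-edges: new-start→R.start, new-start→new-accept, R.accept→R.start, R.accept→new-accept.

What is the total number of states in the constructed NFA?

Per subexpression:
Each of the 5 symbol leaves contributes a 2-state fragment.
  x ∪ y — 6 states
  (x ∪ y)* — 8 states
  xxy(x ∪ y)* — 11 states

11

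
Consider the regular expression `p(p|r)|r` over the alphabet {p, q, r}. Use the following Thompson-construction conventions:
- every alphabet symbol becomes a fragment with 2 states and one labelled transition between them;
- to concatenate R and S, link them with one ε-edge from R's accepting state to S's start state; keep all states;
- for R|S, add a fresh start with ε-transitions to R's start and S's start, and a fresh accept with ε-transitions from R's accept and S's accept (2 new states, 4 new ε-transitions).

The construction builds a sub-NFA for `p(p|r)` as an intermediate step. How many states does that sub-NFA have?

Fragment for `p(p|r)`:
Each of the 3 symbol leaves contributes a 2-state fragment.
  p|r : 6 states
  p(p|r) : 8 states

8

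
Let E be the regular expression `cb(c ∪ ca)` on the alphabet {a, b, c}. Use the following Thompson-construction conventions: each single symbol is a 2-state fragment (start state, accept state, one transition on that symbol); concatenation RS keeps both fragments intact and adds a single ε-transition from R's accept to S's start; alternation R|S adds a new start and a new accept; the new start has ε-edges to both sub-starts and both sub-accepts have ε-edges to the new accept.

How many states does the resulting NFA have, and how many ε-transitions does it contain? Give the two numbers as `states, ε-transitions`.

Building bottom-up:
Each of the 5 symbol leaves contributes 2 states and 0 ε-transitions.
  ca → 4 states, 1 ε-transition
  c ∪ ca → 8 states, 5 ε-transitions
  cb(c ∪ ca) → 12 states, 7 ε-transitions

12, 7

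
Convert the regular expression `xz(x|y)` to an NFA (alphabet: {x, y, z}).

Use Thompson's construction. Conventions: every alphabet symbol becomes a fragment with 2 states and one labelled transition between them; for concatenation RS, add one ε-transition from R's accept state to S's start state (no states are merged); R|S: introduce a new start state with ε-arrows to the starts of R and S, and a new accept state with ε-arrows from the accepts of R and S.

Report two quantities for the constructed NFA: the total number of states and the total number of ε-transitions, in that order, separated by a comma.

By structural recursion:
Each of the 4 symbol leaves contributes 2 states and 0 ε-transitions.
  x|y = 6 states, 4 ε-transitions
  xz(x|y) = 10 states, 6 ε-transitions

10, 6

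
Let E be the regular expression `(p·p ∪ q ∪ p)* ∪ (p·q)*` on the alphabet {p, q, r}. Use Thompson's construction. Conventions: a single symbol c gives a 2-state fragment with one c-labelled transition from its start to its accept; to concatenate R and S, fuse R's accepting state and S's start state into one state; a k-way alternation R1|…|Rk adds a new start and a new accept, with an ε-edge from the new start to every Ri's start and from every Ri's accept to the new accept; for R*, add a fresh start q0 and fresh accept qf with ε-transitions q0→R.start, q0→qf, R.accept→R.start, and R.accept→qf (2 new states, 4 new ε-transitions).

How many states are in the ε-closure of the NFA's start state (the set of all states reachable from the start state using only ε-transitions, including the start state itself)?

Compute the ε-closure size of each fragment's start state recursively; a symbol fragment's start has no outgoing ε-edge, so its closure is just itself (size 1).
  p·p : C equals the left operand's closure size = 1 (its accept is not ε-reachable, so the closure stops there)
  p·p ∪ q ∪ p : new start ε-reaches every alternative's start; none of them accept ε, so the new accept is not reached: C = 1 + 1 + 1 + 1 = 4
  (p·p ∪ q ∪ p)* : C = 1 (new start) + 4 (body) + 1 (new accept) = 6
  p·q : same as the first factor's closure: C = 1
  (p·q)* : C = 1 (new start) + 1 (body) + 1 (new accept) = 3
  (p·p ∪ q ∪ p)* ∪ (p·q)* : new start ε-reaches every alternative's start; at least one alternative accepts ε, so the union's new accept is reached too: C = 1 + 6 + 3 + 1 = 11

11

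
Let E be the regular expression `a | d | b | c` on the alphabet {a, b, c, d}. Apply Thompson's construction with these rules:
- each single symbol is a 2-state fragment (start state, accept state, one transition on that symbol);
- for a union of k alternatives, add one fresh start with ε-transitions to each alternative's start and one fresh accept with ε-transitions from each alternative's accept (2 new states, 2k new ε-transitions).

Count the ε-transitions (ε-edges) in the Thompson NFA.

8

Recursing over subexpressions:
Each of the 4 symbol leaves contributes 0 ε-transitions.
  a | d | b | c — 8 ε-transitions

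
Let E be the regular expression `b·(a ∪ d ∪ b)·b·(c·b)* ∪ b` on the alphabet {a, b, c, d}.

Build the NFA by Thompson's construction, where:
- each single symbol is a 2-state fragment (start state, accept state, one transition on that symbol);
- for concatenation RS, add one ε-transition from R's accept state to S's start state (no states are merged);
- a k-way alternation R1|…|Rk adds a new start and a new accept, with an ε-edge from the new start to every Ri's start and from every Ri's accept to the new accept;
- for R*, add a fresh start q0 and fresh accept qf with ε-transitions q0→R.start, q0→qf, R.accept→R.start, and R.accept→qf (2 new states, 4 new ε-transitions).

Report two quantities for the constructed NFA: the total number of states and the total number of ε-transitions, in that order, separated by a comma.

22, 18

By structural recursion:
Each of the 8 symbol leaves contributes 2 states and 0 ε-transitions.
  a ∪ d ∪ b → 8 states, 6 ε-transitions
  c·b → 4 states, 1 ε-transition
  (c·b)* → 6 states, 5 ε-transitions
  b·(a ∪ d ∪ b)·b·(c·b)* → 18 states, 14 ε-transitions
  b·(a ∪ d ∪ b)·b·(c·b)* ∪ b → 22 states, 18 ε-transitions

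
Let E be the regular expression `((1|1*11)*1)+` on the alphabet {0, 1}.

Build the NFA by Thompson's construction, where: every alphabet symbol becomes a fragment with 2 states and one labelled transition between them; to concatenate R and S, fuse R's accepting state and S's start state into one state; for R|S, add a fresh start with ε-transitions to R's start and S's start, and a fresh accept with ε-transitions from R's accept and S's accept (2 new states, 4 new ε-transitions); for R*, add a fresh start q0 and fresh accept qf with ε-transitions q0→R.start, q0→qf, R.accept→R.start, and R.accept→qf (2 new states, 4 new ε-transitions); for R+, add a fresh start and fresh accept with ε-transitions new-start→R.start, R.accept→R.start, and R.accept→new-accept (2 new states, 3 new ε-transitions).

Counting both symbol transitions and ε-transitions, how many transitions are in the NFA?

20

Building bottom-up:
Each of the 5 symbol leaves contributes 1 transition (1 symbol, 0 ε).
  1* → 5 transitions (1 symbol, 4 ε)
  1*11 → 7 transitions (3 symbol, 4 ε)
  1|1*11 → 12 transitions (4 symbol, 8 ε)
  (1|1*11)* → 16 transitions (4 symbol, 12 ε)
  (1|1*11)*1 → 17 transitions (5 symbol, 12 ε)
  ((1|1*11)*1)+ → 20 transitions (5 symbol, 15 ε)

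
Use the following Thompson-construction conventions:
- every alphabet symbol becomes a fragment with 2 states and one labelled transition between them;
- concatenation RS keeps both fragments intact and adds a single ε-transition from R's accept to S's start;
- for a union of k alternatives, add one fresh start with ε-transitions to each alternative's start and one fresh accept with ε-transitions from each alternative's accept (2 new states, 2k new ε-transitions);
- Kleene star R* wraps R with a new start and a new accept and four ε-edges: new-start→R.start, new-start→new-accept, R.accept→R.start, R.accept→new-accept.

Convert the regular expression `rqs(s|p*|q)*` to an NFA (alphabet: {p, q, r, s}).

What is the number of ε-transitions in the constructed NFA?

17

By structural recursion:
Each of the 6 symbol leaves contributes 0 ε-transitions.
  p* : 4 ε-transitions
  s|p*|q : 10 ε-transitions
  (s|p*|q)* : 14 ε-transitions
  rqs(s|p*|q)* : 17 ε-transitions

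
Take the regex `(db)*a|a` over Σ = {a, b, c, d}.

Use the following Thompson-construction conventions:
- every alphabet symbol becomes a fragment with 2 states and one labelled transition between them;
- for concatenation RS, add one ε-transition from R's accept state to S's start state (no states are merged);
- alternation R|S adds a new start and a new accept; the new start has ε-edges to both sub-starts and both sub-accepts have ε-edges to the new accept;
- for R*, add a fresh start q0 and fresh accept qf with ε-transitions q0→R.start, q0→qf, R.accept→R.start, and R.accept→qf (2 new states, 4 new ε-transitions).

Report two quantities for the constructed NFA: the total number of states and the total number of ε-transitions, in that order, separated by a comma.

12, 10

Per subexpression:
Each of the 4 symbol leaves contributes 2 states and 0 ε-transitions.
  db : 4 states, 1 ε-transition
  (db)* : 6 states, 5 ε-transitions
  (db)*a : 8 states, 6 ε-transitions
  (db)*a|a : 12 states, 10 ε-transitions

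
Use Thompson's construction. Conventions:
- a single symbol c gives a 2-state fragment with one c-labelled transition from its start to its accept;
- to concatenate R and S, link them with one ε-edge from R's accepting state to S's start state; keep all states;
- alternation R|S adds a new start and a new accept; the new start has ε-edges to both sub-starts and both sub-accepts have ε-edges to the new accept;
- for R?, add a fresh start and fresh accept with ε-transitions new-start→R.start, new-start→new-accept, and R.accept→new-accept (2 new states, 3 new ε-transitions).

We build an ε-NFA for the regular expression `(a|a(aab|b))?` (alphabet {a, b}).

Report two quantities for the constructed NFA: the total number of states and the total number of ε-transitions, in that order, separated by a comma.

Bottom-up over the parse tree:
Each of the 6 symbol leaves contributes 2 states and 0 ε-transitions.
  aab : 6 states, 2 ε-transitions
  aab|b : 10 states, 6 ε-transitions
  a(aab|b) : 12 states, 7 ε-transitions
  a|a(aab|b) : 16 states, 11 ε-transitions
  (a|a(aab|b))? : 18 states, 14 ε-transitions

18, 14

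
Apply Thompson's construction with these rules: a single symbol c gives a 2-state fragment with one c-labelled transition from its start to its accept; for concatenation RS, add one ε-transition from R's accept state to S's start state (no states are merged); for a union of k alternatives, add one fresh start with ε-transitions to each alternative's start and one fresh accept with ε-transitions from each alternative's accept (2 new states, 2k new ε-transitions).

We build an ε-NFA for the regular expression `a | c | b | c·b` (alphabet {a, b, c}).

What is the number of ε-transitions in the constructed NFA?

9

Building bottom-up:
Each of the 5 symbol leaves contributes 0 ε-transitions.
  c·b : 1 ε-transition
  a | c | b | c·b : 9 ε-transitions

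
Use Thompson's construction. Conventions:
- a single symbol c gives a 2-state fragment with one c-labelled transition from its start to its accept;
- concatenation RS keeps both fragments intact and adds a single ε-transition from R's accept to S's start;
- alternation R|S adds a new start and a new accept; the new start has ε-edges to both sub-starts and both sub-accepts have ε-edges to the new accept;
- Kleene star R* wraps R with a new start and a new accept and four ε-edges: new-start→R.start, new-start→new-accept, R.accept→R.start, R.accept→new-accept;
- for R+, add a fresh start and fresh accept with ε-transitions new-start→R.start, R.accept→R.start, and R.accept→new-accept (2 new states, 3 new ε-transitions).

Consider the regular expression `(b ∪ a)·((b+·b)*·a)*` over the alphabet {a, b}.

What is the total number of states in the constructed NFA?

18

Per subexpression:
Each of the 5 symbol leaves contributes a 2-state fragment.
  b ∪ a = 6 states
  b+ = 4 states
  b+·b = 6 states
  (b+·b)* = 8 states
  (b+·b)*·a = 10 states
  ((b+·b)*·a)* = 12 states
  (b ∪ a)·((b+·b)*·a)* = 18 states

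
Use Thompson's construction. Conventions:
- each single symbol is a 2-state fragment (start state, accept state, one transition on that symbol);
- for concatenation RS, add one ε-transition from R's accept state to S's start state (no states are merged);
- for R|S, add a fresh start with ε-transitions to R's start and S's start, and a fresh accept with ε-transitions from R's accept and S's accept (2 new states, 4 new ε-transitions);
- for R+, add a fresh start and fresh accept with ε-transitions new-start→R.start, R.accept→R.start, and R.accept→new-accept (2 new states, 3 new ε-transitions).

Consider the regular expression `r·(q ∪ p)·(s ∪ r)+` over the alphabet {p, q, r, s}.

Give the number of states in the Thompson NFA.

Building bottom-up:
Each of the 5 symbol leaves contributes a 2-state fragment.
  q ∪ p → 6 states
  s ∪ r → 6 states
  (s ∪ r)+ → 8 states
  r·(q ∪ p)·(s ∪ r)+ → 16 states

16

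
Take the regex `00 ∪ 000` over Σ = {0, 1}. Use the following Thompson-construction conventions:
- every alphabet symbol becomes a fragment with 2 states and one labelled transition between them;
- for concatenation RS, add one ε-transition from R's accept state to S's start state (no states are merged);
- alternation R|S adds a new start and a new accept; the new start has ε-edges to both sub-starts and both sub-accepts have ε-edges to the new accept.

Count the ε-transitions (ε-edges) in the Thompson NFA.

Bottom-up over the parse tree:
Each of the 5 symbol leaves contributes 0 ε-transitions.
  00 → 1 ε-transition
  000 → 2 ε-transitions
  00 ∪ 000 → 7 ε-transitions

7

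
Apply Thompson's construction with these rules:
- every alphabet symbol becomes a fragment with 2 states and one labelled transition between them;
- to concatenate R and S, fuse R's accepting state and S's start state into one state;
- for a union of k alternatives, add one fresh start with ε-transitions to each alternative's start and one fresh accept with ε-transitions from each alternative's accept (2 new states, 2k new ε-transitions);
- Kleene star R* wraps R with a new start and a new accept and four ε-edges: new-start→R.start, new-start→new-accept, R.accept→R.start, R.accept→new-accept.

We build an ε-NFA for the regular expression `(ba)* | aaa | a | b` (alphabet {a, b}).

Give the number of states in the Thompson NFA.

Recursing over subexpressions:
Each of the 7 symbol leaves contributes a 2-state fragment.
  ba → 3 states
  (ba)* → 5 states
  aaa → 4 states
  (ba)* | aaa | a | b → 15 states

15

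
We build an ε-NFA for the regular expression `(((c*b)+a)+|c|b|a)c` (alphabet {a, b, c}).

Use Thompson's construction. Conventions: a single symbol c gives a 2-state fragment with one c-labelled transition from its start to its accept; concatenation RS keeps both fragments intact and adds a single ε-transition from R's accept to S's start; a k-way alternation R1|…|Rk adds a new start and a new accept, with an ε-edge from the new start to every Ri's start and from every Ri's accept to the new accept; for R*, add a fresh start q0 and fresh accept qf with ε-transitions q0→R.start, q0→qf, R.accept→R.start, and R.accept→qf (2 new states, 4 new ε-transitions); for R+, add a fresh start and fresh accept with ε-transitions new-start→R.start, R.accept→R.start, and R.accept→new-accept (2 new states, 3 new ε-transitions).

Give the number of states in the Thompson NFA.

22

Recursing over subexpressions:
Each of the 7 symbol leaves contributes a 2-state fragment.
  c* → 4 states
  c*b → 6 states
  (c*b)+ → 8 states
  (c*b)+a → 10 states
  ((c*b)+a)+ → 12 states
  ((c*b)+a)+|c|b|a → 20 states
  (((c*b)+a)+|c|b|a)c → 22 states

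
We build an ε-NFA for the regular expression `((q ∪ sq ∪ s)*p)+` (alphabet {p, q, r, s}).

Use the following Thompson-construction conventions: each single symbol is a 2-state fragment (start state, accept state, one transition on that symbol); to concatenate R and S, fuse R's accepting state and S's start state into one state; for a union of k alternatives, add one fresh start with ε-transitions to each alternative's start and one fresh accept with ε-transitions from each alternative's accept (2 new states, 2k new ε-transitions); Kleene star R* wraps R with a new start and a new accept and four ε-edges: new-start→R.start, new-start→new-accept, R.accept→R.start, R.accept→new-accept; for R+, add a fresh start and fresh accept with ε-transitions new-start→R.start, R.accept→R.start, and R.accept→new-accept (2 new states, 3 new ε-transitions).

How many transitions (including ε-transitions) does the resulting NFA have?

18

Building bottom-up:
Each of the 5 symbol leaves contributes 1 transition (1 symbol, 0 ε).
  sq → 2 transitions (2 symbol, 0 ε)
  q ∪ sq ∪ s → 10 transitions (4 symbol, 6 ε)
  (q ∪ sq ∪ s)* → 14 transitions (4 symbol, 10 ε)
  (q ∪ sq ∪ s)*p → 15 transitions (5 symbol, 10 ε)
  ((q ∪ sq ∪ s)*p)+ → 18 transitions (5 symbol, 13 ε)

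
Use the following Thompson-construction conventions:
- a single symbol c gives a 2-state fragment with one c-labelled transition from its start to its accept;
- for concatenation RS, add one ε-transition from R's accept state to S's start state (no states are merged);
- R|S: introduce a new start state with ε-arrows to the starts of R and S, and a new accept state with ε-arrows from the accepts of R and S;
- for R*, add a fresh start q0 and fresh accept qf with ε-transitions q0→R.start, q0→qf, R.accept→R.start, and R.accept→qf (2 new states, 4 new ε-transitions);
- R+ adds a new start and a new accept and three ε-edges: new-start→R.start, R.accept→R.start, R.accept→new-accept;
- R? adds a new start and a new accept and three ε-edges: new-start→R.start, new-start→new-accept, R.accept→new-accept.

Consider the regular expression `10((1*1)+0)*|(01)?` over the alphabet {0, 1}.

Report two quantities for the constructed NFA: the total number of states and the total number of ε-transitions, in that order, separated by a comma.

Bottom-up over the parse tree:
Each of the 7 symbol leaves contributes 2 states and 0 ε-transitions.
  1* → 4 states, 4 ε-transitions
  1*1 → 6 states, 5 ε-transitions
  (1*1)+ → 8 states, 8 ε-transitions
  (1*1)+0 → 10 states, 9 ε-transitions
  ((1*1)+0)* → 12 states, 13 ε-transitions
  10((1*1)+0)* → 16 states, 15 ε-transitions
  01 → 4 states, 1 ε-transition
  (01)? → 6 states, 4 ε-transitions
  10((1*1)+0)*|(01)? → 24 states, 23 ε-transitions

24, 23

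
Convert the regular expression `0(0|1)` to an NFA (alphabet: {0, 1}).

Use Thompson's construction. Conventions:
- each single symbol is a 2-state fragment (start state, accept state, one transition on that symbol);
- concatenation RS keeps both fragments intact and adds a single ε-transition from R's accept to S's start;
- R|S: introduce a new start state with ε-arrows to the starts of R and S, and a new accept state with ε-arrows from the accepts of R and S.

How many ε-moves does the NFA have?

Building bottom-up:
Each of the 3 symbol leaves contributes 0 ε-transitions.
  0|1 — 4 ε-transitions
  0(0|1) — 5 ε-transitions

5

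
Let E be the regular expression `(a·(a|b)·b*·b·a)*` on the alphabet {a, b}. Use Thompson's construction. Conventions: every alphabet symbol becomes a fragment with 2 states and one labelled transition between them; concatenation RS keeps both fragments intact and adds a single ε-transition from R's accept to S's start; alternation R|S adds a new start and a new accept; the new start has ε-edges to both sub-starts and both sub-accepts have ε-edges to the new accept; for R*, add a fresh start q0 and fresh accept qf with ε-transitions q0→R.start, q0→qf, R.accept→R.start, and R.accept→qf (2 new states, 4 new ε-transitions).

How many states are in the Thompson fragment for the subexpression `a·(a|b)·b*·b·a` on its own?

Fragment for `a·(a|b)·b*·b·a`:
Each of the 6 symbol leaves contributes a 2-state fragment.
  a|b — 6 states
  b* — 4 states
  a·(a|b)·b*·b·a — 16 states

16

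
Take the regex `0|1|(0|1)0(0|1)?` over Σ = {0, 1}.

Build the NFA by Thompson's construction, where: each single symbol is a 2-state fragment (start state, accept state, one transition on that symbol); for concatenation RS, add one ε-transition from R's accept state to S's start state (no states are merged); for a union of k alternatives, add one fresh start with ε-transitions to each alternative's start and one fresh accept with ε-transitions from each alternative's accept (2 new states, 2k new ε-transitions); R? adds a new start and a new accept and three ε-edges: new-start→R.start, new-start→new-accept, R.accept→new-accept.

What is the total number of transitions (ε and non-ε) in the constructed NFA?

Recursing over subexpressions:
Each of the 7 symbol leaves contributes 1 transition (1 symbol, 0 ε).
  0|1 : 6 transitions (2 symbol, 4 ε)
  0|1 : 6 transitions (2 symbol, 4 ε)
  (0|1)? : 9 transitions (2 symbol, 7 ε)
  (0|1)0(0|1)? : 18 transitions (5 symbol, 13 ε)
  0|1|(0|1)0(0|1)? : 26 transitions (7 symbol, 19 ε)

26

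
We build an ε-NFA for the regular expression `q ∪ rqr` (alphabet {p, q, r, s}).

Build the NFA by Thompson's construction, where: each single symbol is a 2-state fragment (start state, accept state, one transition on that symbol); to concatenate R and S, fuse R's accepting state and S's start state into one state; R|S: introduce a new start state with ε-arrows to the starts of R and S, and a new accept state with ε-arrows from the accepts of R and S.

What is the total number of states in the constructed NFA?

Building bottom-up:
Each of the 4 symbol leaves contributes a 2-state fragment.
  rqr : 4 states
  q ∪ rqr : 8 states

8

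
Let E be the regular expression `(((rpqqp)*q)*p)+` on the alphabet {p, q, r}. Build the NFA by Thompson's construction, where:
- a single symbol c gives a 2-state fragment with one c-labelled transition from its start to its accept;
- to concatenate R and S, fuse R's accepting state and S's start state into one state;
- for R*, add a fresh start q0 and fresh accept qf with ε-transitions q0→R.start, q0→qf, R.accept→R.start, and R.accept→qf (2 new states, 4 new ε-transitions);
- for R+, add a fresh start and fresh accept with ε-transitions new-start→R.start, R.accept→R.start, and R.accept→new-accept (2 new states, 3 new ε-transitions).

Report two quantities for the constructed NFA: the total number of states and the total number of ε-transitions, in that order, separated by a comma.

14, 11

Per subexpression:
Each of the 7 symbol leaves contributes 2 states and 0 ε-transitions.
  rpqqp — 6 states, 0 ε-transitions
  (rpqqp)* — 8 states, 4 ε-transitions
  (rpqqp)*q — 9 states, 4 ε-transitions
  ((rpqqp)*q)* — 11 states, 8 ε-transitions
  ((rpqqp)*q)*p — 12 states, 8 ε-transitions
  (((rpqqp)*q)*p)+ — 14 states, 11 ε-transitions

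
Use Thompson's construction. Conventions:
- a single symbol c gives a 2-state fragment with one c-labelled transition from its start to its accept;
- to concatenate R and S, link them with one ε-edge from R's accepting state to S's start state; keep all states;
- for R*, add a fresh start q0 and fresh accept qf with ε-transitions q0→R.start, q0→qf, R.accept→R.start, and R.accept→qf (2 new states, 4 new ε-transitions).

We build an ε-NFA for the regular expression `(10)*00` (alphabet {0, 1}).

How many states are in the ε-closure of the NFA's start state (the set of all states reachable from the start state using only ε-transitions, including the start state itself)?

4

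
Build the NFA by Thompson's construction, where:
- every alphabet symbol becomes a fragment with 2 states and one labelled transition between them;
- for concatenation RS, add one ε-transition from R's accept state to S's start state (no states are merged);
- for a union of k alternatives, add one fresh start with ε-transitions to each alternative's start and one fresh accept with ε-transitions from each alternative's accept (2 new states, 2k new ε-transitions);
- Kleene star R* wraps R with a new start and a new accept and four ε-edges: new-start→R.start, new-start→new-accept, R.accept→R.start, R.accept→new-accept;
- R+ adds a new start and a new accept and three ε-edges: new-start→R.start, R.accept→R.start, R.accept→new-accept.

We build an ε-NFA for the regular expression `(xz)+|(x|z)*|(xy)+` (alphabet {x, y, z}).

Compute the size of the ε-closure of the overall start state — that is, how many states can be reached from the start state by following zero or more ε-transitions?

Let C(F) = |ε-closure(F.start)| within fragment F, and note whether F accepts ε. Symbol fragments have C = 1 and do not accept ε. Then:
  xz : C equals the left operand's closure size = 1 (its accept is not ε-reachable, so the closure stops there)
  (xz)+ : new start ε-reaches only the body's start; the new accept needs a symbol first: C = 1 + 1 = 2
  x|z : C = 1 + 1 + 1 = 3 (the new accept is not ε-reachable since no branch accepts ε)
  (x|z)* : new start has ε-edges to the inner start and to the new accept, so C = 2 + 3 = 5
  xy : C equals the left operand's closure size = 1 (its accept is not ε-reachable, so the closure stops there)
  (xy)+ : C = 1 + 1 = 2 (the body doesn't accept ε, so the new accept is not reached)
  (xz)+|(x|z)*|(xy)+ : C = 1 (new start) + (2 + 5 + 2) + 1 (new accept, since some branch ε-reaches its own accept) = 11

11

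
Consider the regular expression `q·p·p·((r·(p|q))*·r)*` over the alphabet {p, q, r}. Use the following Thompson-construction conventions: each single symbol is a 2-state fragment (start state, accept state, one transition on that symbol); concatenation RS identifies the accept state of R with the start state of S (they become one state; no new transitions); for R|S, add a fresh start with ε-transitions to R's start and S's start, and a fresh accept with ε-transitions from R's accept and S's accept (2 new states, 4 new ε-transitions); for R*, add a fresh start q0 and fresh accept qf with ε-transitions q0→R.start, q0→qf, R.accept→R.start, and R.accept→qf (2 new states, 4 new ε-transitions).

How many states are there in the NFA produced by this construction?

15

Per subexpression:
Each of the 7 symbol leaves contributes a 2-state fragment.
  p|q = 6 states
  r·(p|q) = 7 states
  (r·(p|q))* = 9 states
  (r·(p|q))*·r = 10 states
  ((r·(p|q))*·r)* = 12 states
  q·p·p·((r·(p|q))*·r)* = 15 states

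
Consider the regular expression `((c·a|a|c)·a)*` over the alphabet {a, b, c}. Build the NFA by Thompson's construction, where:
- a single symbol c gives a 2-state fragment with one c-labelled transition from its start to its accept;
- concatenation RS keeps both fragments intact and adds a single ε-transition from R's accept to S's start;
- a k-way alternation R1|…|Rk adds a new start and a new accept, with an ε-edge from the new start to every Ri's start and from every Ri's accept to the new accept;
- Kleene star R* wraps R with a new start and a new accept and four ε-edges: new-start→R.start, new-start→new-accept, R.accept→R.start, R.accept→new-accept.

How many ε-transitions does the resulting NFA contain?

12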